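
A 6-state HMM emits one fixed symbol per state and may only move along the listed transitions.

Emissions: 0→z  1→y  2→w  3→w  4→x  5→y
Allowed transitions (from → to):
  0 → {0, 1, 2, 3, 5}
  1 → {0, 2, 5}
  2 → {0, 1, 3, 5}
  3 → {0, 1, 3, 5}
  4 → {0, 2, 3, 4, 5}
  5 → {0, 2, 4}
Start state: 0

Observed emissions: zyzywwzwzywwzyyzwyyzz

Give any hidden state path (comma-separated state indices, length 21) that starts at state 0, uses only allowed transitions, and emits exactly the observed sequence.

0,5,0,1,2,3,0,3,0,5,2,3,0,1,5,0,3,1,5,0,0

  pos 0: z in {0}, choose 0; start
  pos 1: y in {1,5}, choose 5; 0->5 ok
  pos 2: z in {0}, choose 0; 5->0 ok
  pos 3: y in {1,5}, choose 1; 0->1 ok
  pos 4: w in {2,3}, choose 2; 1->2 ok
  pos 5: w in {2,3}, choose 3; 2->3 ok
  pos 6: z in {0}, choose 0; 3->0 ok
  pos 7: w in {2,3}, choose 3; 0->3 ok
  pos 8: z in {0}, choose 0; 3->0 ok
  pos 9: y in {1,5}, choose 5; 0->5 ok
  pos 10: w in {2,3}, choose 2; 5->2 ok
  pos 11: w in {2,3}, choose 3; 2->3 ok
  pos 12: z in {0}, choose 0; 3->0 ok
  pos 13: y in {1,5}, choose 1; 0->1 ok
  pos 14: y in {1,5}, choose 5; 1->5 ok
  pos 15: z in {0}, choose 0; 5->0 ok
  pos 16: w in {2,3}, choose 3; 0->3 ok
  pos 17: y in {1,5}, choose 1; 3->1 ok
  pos 18: y in {1,5}, choose 5; 1->5 ok
  pos 19: z in {0}, choose 0; 5->0 ok
  pos 20: z in {0}, choose 0; 0->0 ok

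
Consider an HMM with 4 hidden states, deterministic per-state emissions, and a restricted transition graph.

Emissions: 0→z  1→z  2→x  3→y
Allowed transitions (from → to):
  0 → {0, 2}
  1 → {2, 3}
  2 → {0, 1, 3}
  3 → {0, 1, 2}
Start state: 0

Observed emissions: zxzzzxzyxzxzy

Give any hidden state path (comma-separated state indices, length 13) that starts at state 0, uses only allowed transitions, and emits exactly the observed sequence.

  pos 0: z in {0,1}, choose 0; start
  pos 1: x in {2}, choose 2; 0->2 ok
  pos 2: z in {0,1}, choose 0; 2->0 ok
  pos 3: z in {0,1}, choose 0; 0->0 ok
  pos 4: z in {0,1}, choose 0; 0->0 ok
  pos 5: x in {2}, choose 2; 0->2 ok
  pos 6: z in {0,1}, choose 1; 2->1 ok
  pos 7: y in {3}, choose 3; 1->3 ok
  pos 8: x in {2}, choose 2; 3->2 ok
  pos 9: z in {0,1}, choose 0; 2->0 ok
  pos 10: x in {2}, choose 2; 0->2 ok
  pos 11: z in {0,1}, choose 1; 2->1 ok
  pos 12: y in {3}, choose 3; 1->3 ok

0,2,0,0,0,2,1,3,2,0,2,1,3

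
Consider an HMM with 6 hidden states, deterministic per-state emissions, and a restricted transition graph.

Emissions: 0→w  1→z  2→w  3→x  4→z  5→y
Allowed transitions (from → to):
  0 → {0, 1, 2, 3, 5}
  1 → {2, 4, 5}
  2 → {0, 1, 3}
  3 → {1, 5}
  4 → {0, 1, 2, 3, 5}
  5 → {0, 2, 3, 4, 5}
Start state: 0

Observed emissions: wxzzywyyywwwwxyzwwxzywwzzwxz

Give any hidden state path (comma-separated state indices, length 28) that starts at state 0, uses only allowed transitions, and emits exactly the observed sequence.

  t0 'w' -> {0,2}, take 0 (start)
  t1 'x' -> {3}, take 3 (0->3 ok)
  t2 'z' -> {1,4}, take 1 (3->1 ok)
  t3 'z' -> {1,4}, take 4 (1->4 ok)
  t4 'y' -> {5}, take 5 (4->5 ok)
  t5 'w' -> {0,2}, take 0 (5->0 ok)
  t6 'y' -> {5}, take 5 (0->5 ok)
  t7 'y' -> {5}, take 5 (5->5 ok)
  t8 'y' -> {5}, take 5 (5->5 ok)
  t9 'w' -> {0,2}, take 0 (5->0 ok)
  t10 'w' -> {0,2}, take 0 (0->0 ok)
  t11 'w' -> {0,2}, take 0 (0->0 ok)
  t12 'w' -> {0,2}, take 0 (0->0 ok)
  t13 'x' -> {3}, take 3 (0->3 ok)
  t14 'y' -> {5}, take 5 (3->5 ok)
  t15 'z' -> {1,4}, take 4 (5->4 ok)
  t16 'w' -> {0,2}, take 2 (4->2 ok)
  t17 'w' -> {0,2}, take 0 (2->0 ok)
  t18 'x' -> {3}, take 3 (0->3 ok)
  t19 'z' -> {1,4}, take 1 (3->1 ok)
  t20 'y' -> {5}, take 5 (1->5 ok)
  t21 'w' -> {0,2}, take 0 (5->0 ok)
  t22 'w' -> {0,2}, take 2 (0->2 ok)
  t23 'z' -> {1,4}, take 1 (2->1 ok)
  t24 'z' -> {1,4}, take 4 (1->4 ok)
  t25 'w' -> {0,2}, take 2 (4->2 ok)
  t26 'x' -> {3}, take 3 (2->3 ok)
  t27 'z' -> {1,4}, take 1 (3->1 ok)

0,3,1,4,5,0,5,5,5,0,0,0,0,3,5,4,2,0,3,1,5,0,2,1,4,2,3,1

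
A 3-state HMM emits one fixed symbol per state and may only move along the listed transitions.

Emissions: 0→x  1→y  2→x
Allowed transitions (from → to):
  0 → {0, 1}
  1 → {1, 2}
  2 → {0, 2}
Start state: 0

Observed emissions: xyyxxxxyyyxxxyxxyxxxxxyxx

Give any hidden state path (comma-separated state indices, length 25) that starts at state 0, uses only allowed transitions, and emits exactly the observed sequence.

  pos 0: x in {0,2}, choose 0; start
  pos 1: y in {1}, choose 1; 0->1 ok
  pos 2: y in {1}, choose 1; 1->1 ok
  pos 3: x in {0,2}, choose 2; 1->2 ok
  pos 4: x in {0,2}, choose 2; 2->2 ok
  pos 5: x in {0,2}, choose 0; 2->0 ok
  pos 6: x in {0,2}, choose 0; 0->0 ok
  pos 7: y in {1}, choose 1; 0->1 ok
  pos 8: y in {1}, choose 1; 1->1 ok
  pos 9: y in {1}, choose 1; 1->1 ok
  pos 10: x in {0,2}, choose 2; 1->2 ok
  pos 11: x in {0,2}, choose 2; 2->2 ok
  pos 12: x in {0,2}, choose 0; 2->0 ok
  pos 13: y in {1}, choose 1; 0->1 ok
  pos 14: x in {0,2}, choose 2; 1->2 ok
  pos 15: x in {0,2}, choose 0; 2->0 ok
  pos 16: y in {1}, choose 1; 0->1 ok
  pos 17: x in {0,2}, choose 2; 1->2 ok
  pos 18: x in {0,2}, choose 2; 2->2 ok
  pos 19: x in {0,2}, choose 2; 2->2 ok
  pos 20: x in {0,2}, choose 0; 2->0 ok
  pos 21: x in {0,2}, choose 0; 0->0 ok
  pos 22: y in {1}, choose 1; 0->1 ok
  pos 23: x in {0,2}, choose 2; 1->2 ok
  pos 24: x in {0,2}, choose 0; 2->0 ok

0,1,1,2,2,0,0,1,1,1,2,2,0,1,2,0,1,2,2,2,0,0,1,2,0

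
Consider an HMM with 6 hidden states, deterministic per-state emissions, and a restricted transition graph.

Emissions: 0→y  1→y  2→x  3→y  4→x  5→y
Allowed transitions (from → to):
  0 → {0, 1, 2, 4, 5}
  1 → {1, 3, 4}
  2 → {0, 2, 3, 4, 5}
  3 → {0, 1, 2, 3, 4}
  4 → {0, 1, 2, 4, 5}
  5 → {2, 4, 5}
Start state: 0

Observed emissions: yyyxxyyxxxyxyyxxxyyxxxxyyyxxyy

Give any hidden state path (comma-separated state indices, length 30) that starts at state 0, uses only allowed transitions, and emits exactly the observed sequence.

  0: obs=y cand={0,1,3,5} pick 0 [start]
  1: obs=y cand={0,1,3,5} pick 5 [0->5 ok]
  2: obs=y cand={0,1,3,5} pick 5 [5->5 ok]
  3: obs=x cand={2,4} pick 2 [5->2 ok]
  4: obs=x cand={2,4} pick 2 [2->2 ok]
  5: obs=y cand={0,1,3,5} pick 3 [2->3 ok]
  6: obs=y cand={0,1,3,5} pick 0 [3->0 ok]
  7: obs=x cand={2,4} pick 4 [0->4 ok]
  8: obs=x cand={2,4} pick 4 [4->4 ok]
  9: obs=x cand={2,4} pick 2 [4->2 ok]
  10: obs=y cand={0,1,3,5} pick 3 [2->3 ok]
  11: obs=x cand={2,4} pick 4 [3->4 ok]
  12: obs=y cand={0,1,3,5} pick 0 [4->0 ok]
  13: obs=y cand={0,1,3,5} pick 5 [0->5 ok]
  14: obs=x cand={2,4} pick 4 [5->4 ok]
  15: obs=x cand={2,4} pick 4 [4->4 ok]
  16: obs=x cand={2,4} pick 4 [4->4 ok]
  17: obs=y cand={0,1,3,5} pick 1 [4->1 ok]
  18: obs=y cand={0,1,3,5} pick 3 [1->3 ok]
  19: obs=x cand={2,4} pick 4 [3->4 ok]
  20: obs=x cand={2,4} pick 4 [4->4 ok]
  21: obs=x cand={2,4} pick 2 [4->2 ok]
  22: obs=x cand={2,4} pick 2 [2->2 ok]
  23: obs=y cand={0,1,3,5} pick 5 [2->5 ok]
  24: obs=y cand={0,1,3,5} pick 5 [5->5 ok]
  25: obs=y cand={0,1,3,5} pick 5 [5->5 ok]
  26: obs=x cand={2,4} pick 2 [5->2 ok]
  27: obs=x cand={2,4} pick 2 [2->2 ok]
  28: obs=y cand={0,1,3,5} pick 3 [2->3 ok]
  29: obs=y cand={0,1,3,5} pick 1 [3->1 ok]

0,5,5,2,2,3,0,4,4,2,3,4,0,5,4,4,4,1,3,4,4,2,2,5,5,5,2,2,3,1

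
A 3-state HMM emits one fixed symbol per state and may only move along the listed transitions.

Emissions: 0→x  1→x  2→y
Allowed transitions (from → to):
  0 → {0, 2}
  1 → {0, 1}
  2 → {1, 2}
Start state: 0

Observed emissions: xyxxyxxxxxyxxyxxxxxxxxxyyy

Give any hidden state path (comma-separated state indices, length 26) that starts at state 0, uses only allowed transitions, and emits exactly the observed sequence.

  t0 'x' -> {0,1}, take 0 (start)
  t1 'y' -> {2}, take 2 (0->2 ok)
  t2 'x' -> {0,1}, take 1 (2->1 ok)
  t3 'x' -> {0,1}, take 0 (1->0 ok)
  t4 'y' -> {2}, take 2 (0->2 ok)
  t5 'x' -> {0,1}, take 1 (2->1 ok)
  t6 'x' -> {0,1}, take 1 (1->1 ok)
  t7 'x' -> {0,1}, take 1 (1->1 ok)
  t8 'x' -> {0,1}, take 0 (1->0 ok)
  t9 'x' -> {0,1}, take 0 (0->0 ok)
  t10 'y' -> {2}, take 2 (0->2 ok)
  t11 'x' -> {0,1}, take 1 (2->1 ok)
  t12 'x' -> {0,1}, take 0 (1->0 ok)
  t13 'y' -> {2}, take 2 (0->2 ok)
  t14 'x' -> {0,1}, take 1 (2->1 ok)
  t15 'x' -> {0,1}, take 1 (1->1 ok)
  t16 'x' -> {0,1}, take 1 (1->1 ok)
  t17 'x' -> {0,1}, take 0 (1->0 ok)
  t18 'x' -> {0,1}, take 0 (0->0 ok)
  t19 'x' -> {0,1}, take 0 (0->0 ok)
  t20 'x' -> {0,1}, take 0 (0->0 ok)
  t21 'x' -> {0,1}, take 0 (0->0 ok)
  t22 'x' -> {0,1}, take 0 (0->0 ok)
  t23 'y' -> {2}, take 2 (0->2 ok)
  t24 'y' -> {2}, take 2 (2->2 ok)
  t25 'y' -> {2}, take 2 (2->2 ok)

0,2,1,0,2,1,1,1,0,0,2,1,0,2,1,1,1,0,0,0,0,0,0,2,2,2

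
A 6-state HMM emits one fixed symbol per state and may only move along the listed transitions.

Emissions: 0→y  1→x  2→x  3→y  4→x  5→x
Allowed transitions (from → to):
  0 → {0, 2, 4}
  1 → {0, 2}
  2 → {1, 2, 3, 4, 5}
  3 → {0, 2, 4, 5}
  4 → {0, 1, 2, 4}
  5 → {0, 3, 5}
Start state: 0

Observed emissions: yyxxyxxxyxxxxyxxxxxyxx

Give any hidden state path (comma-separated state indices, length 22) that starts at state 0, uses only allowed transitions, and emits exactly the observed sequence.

0,0,4,1,0,2,4,1,0,4,4,4,1,0,2,1,2,5,5,3,4,4

  0: obs=y cand={0,3} pick 0 [start]
  1: obs=y cand={0,3} pick 0 [0->0 ok]
  2: obs=x cand={1,2,4,5} pick 4 [0->4 ok]
  3: obs=x cand={1,2,4,5} pick 1 [4->1 ok]
  4: obs=y cand={0,3} pick 0 [1->0 ok]
  5: obs=x cand={1,2,4,5} pick 2 [0->2 ok]
  6: obs=x cand={1,2,4,5} pick 4 [2->4 ok]
  7: obs=x cand={1,2,4,5} pick 1 [4->1 ok]
  8: obs=y cand={0,3} pick 0 [1->0 ok]
  9: obs=x cand={1,2,4,5} pick 4 [0->4 ok]
  10: obs=x cand={1,2,4,5} pick 4 [4->4 ok]
  11: obs=x cand={1,2,4,5} pick 4 [4->4 ok]
  12: obs=x cand={1,2,4,5} pick 1 [4->1 ok]
  13: obs=y cand={0,3} pick 0 [1->0 ok]
  14: obs=x cand={1,2,4,5} pick 2 [0->2 ok]
  15: obs=x cand={1,2,4,5} pick 1 [2->1 ok]
  16: obs=x cand={1,2,4,5} pick 2 [1->2 ok]
  17: obs=x cand={1,2,4,5} pick 5 [2->5 ok]
  18: obs=x cand={1,2,4,5} pick 5 [5->5 ok]
  19: obs=y cand={0,3} pick 3 [5->3 ok]
  20: obs=x cand={1,2,4,5} pick 4 [3->4 ok]
  21: obs=x cand={1,2,4,5} pick 4 [4->4 ok]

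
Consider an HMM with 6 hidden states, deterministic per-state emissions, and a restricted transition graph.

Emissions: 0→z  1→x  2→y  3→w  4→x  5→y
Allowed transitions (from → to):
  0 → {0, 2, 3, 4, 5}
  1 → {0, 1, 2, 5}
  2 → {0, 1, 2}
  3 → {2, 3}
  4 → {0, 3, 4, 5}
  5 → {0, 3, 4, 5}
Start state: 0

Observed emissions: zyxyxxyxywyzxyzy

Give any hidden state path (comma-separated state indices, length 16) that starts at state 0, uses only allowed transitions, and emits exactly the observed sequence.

0,2,1,2,1,1,2,1,5,3,2,0,4,5,0,2

  pos 0: z in {0}, choose 0; start
  pos 1: y in {2,5}, choose 2; 0->2 ok
  pos 2: x in {1,4}, choose 1; 2->1 ok
  pos 3: y in {2,5}, choose 2; 1->2 ok
  pos 4: x in {1,4}, choose 1; 2->1 ok
  pos 5: x in {1,4}, choose 1; 1->1 ok
  pos 6: y in {2,5}, choose 2; 1->2 ok
  pos 7: x in {1,4}, choose 1; 2->1 ok
  pos 8: y in {2,5}, choose 5; 1->5 ok
  pos 9: w in {3}, choose 3; 5->3 ok
  pos 10: y in {2,5}, choose 2; 3->2 ok
  pos 11: z in {0}, choose 0; 2->0 ok
  pos 12: x in {1,4}, choose 4; 0->4 ok
  pos 13: y in {2,5}, choose 5; 4->5 ok
  pos 14: z in {0}, choose 0; 5->0 ok
  pos 15: y in {2,5}, choose 2; 0->2 ok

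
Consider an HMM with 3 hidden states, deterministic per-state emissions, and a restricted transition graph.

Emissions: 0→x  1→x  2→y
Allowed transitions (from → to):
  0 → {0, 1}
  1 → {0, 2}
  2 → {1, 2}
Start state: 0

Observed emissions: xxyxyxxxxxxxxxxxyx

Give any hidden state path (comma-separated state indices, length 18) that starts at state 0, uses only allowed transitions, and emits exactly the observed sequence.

0,1,2,1,2,1,0,1,0,0,1,0,1,0,0,1,2,1

  t0 'x' -> {0,1}, take 0 (start)
  t1 'x' -> {0,1}, take 1 (0->1 ok)
  t2 'y' -> {2}, take 2 (1->2 ok)
  t3 'x' -> {0,1}, take 1 (2->1 ok)
  t4 'y' -> {2}, take 2 (1->2 ok)
  t5 'x' -> {0,1}, take 1 (2->1 ok)
  t6 'x' -> {0,1}, take 0 (1->0 ok)
  t7 'x' -> {0,1}, take 1 (0->1 ok)
  t8 'x' -> {0,1}, take 0 (1->0 ok)
  t9 'x' -> {0,1}, take 0 (0->0 ok)
  t10 'x' -> {0,1}, take 1 (0->1 ok)
  t11 'x' -> {0,1}, take 0 (1->0 ok)
  t12 'x' -> {0,1}, take 1 (0->1 ok)
  t13 'x' -> {0,1}, take 0 (1->0 ok)
  t14 'x' -> {0,1}, take 0 (0->0 ok)
  t15 'x' -> {0,1}, take 1 (0->1 ok)
  t16 'y' -> {2}, take 2 (1->2 ok)
  t17 'x' -> {0,1}, take 1 (2->1 ok)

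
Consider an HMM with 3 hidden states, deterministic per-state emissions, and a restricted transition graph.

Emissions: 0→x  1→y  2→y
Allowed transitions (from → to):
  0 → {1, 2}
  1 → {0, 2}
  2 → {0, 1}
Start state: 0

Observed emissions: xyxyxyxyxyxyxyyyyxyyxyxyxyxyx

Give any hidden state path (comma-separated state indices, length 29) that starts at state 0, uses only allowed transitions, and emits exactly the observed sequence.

  0: obs=x cand={0} pick 0 [start]
  1: obs=y cand={1,2} pick 2 [0->2 ok]
  2: obs=x cand={0} pick 0 [2->0 ok]
  3: obs=y cand={1,2} pick 2 [0->2 ok]
  4: obs=x cand={0} pick 0 [2->0 ok]
  5: obs=y cand={1,2} pick 2 [0->2 ok]
  6: obs=x cand={0} pick 0 [2->0 ok]
  7: obs=y cand={1,2} pick 2 [0->2 ok]
  8: obs=x cand={0} pick 0 [2->0 ok]
  9: obs=y cand={1,2} pick 2 [0->2 ok]
  10: obs=x cand={0} pick 0 [2->0 ok]
  11: obs=y cand={1,2} pick 2 [0->2 ok]
  12: obs=x cand={0} pick 0 [2->0 ok]
  13: obs=y cand={1,2} pick 1 [0->1 ok]
  14: obs=y cand={1,2} pick 2 [1->2 ok]
  15: obs=y cand={1,2} pick 1 [2->1 ok]
  16: obs=y cand={1,2} pick 2 [1->2 ok]
  17: obs=x cand={0} pick 0 [2->0 ok]
  18: obs=y cand={1,2} pick 1 [0->1 ok]
  19: obs=y cand={1,2} pick 2 [1->2 ok]
  20: obs=x cand={0} pick 0 [2->0 ok]
  21: obs=y cand={1,2} pick 1 [0->1 ok]
  22: obs=x cand={0} pick 0 [1->0 ok]
  23: obs=y cand={1,2} pick 1 [0->1 ok]
  24: obs=x cand={0} pick 0 [1->0 ok]
  25: obs=y cand={1,2} pick 1 [0->1 ok]
  26: obs=x cand={0} pick 0 [1->0 ok]
  27: obs=y cand={1,2} pick 1 [0->1 ok]
  28: obs=x cand={0} pick 0 [1->0 ok]

0,2,0,2,0,2,0,2,0,2,0,2,0,1,2,1,2,0,1,2,0,1,0,1,0,1,0,1,0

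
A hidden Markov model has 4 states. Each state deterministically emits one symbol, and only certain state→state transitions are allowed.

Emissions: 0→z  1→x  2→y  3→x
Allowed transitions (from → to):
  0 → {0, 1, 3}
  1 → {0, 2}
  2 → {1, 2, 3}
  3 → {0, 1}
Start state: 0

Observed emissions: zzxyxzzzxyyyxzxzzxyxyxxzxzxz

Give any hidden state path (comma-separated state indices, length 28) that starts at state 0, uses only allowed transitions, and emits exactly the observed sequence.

0,0,1,2,3,0,0,0,1,2,2,2,3,0,1,0,0,1,2,1,2,3,1,0,3,0,3,0

  pos 0: z in {0}, choose 0; start
  pos 1: z in {0}, choose 0; 0->0 ok
  pos 2: x in {1,3}, choose 1; 0->1 ok
  pos 3: y in {2}, choose 2; 1->2 ok
  pos 4: x in {1,3}, choose 3; 2->3 ok
  pos 5: z in {0}, choose 0; 3->0 ok
  pos 6: z in {0}, choose 0; 0->0 ok
  pos 7: z in {0}, choose 0; 0->0 ok
  pos 8: x in {1,3}, choose 1; 0->1 ok
  pos 9: y in {2}, choose 2; 1->2 ok
  pos 10: y in {2}, choose 2; 2->2 ok
  pos 11: y in {2}, choose 2; 2->2 ok
  pos 12: x in {1,3}, choose 3; 2->3 ok
  pos 13: z in {0}, choose 0; 3->0 ok
  pos 14: x in {1,3}, choose 1; 0->1 ok
  pos 15: z in {0}, choose 0; 1->0 ok
  pos 16: z in {0}, choose 0; 0->0 ok
  pos 17: x in {1,3}, choose 1; 0->1 ok
  pos 18: y in {2}, choose 2; 1->2 ok
  pos 19: x in {1,3}, choose 1; 2->1 ok
  pos 20: y in {2}, choose 2; 1->2 ok
  pos 21: x in {1,3}, choose 3; 2->3 ok
  pos 22: x in {1,3}, choose 1; 3->1 ok
  pos 23: z in {0}, choose 0; 1->0 ok
  pos 24: x in {1,3}, choose 3; 0->3 ok
  pos 25: z in {0}, choose 0; 3->0 ok
  pos 26: x in {1,3}, choose 3; 0->3 ok
  pos 27: z in {0}, choose 0; 3->0 ok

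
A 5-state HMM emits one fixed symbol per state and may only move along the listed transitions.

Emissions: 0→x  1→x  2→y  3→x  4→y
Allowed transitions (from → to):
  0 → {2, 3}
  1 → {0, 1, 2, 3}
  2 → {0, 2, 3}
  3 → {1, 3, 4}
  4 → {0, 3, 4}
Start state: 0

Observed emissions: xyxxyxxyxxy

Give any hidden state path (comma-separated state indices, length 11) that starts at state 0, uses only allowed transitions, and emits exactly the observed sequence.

0,2,3,1,2,3,3,4,0,3,4

  [0] x  {0,1,3}  => 0  start
  [1] y  {2,4}  => 2  0->2 ok
  [2] x  {0,1,3}  => 3  2->3 ok
  [3] x  {0,1,3}  => 1  3->1 ok
  [4] y  {2,4}  => 2  1->2 ok
  [5] x  {0,1,3}  => 3  2->3 ok
  [6] x  {0,1,3}  => 3  3->3 ok
  [7] y  {2,4}  => 4  3->4 ok
  [8] x  {0,1,3}  => 0  4->0 ok
  [9] x  {0,1,3}  => 3  0->3 ok
  [10] y  {2,4}  => 4  3->4 ok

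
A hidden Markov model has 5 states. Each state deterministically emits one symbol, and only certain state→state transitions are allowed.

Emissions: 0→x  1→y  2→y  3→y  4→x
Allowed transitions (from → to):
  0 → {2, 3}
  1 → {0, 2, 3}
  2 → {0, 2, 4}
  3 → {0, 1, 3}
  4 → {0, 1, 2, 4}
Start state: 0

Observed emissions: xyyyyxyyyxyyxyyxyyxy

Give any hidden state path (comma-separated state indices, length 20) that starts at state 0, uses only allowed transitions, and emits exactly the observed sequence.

0,3,1,3,3,0,3,1,2,0,2,2,4,1,2,4,1,3,0,2

  0: obs=x cand={0,4} pick 0 [start]
  1: obs=y cand={1,2,3} pick 3 [0->3 ok]
  2: obs=y cand={1,2,3} pick 1 [3->1 ok]
  3: obs=y cand={1,2,3} pick 3 [1->3 ok]
  4: obs=y cand={1,2,3} pick 3 [3->3 ok]
  5: obs=x cand={0,4} pick 0 [3->0 ok]
  6: obs=y cand={1,2,3} pick 3 [0->3 ok]
  7: obs=y cand={1,2,3} pick 1 [3->1 ok]
  8: obs=y cand={1,2,3} pick 2 [1->2 ok]
  9: obs=x cand={0,4} pick 0 [2->0 ok]
  10: obs=y cand={1,2,3} pick 2 [0->2 ok]
  11: obs=y cand={1,2,3} pick 2 [2->2 ok]
  12: obs=x cand={0,4} pick 4 [2->4 ok]
  13: obs=y cand={1,2,3} pick 1 [4->1 ok]
  14: obs=y cand={1,2,3} pick 2 [1->2 ok]
  15: obs=x cand={0,4} pick 4 [2->4 ok]
  16: obs=y cand={1,2,3} pick 1 [4->1 ok]
  17: obs=y cand={1,2,3} pick 3 [1->3 ok]
  18: obs=x cand={0,4} pick 0 [3->0 ok]
  19: obs=y cand={1,2,3} pick 2 [0->2 ok]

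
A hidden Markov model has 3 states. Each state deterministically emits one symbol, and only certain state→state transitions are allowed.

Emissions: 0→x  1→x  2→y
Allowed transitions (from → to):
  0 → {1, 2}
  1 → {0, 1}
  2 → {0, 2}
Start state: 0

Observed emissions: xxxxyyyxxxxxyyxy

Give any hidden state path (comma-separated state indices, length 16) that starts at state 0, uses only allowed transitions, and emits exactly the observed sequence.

0,1,1,0,2,2,2,0,1,1,1,0,2,2,0,2

  t0 'x' -> {0,1}, take 0 (start)
  t1 'x' -> {0,1}, take 1 (0->1 ok)
  t2 'x' -> {0,1}, take 1 (1->1 ok)
  t3 'x' -> {0,1}, take 0 (1->0 ok)
  t4 'y' -> {2}, take 2 (0->2 ok)
  t5 'y' -> {2}, take 2 (2->2 ok)
  t6 'y' -> {2}, take 2 (2->2 ok)
  t7 'x' -> {0,1}, take 0 (2->0 ok)
  t8 'x' -> {0,1}, take 1 (0->1 ok)
  t9 'x' -> {0,1}, take 1 (1->1 ok)
  t10 'x' -> {0,1}, take 1 (1->1 ok)
  t11 'x' -> {0,1}, take 0 (1->0 ok)
  t12 'y' -> {2}, take 2 (0->2 ok)
  t13 'y' -> {2}, take 2 (2->2 ok)
  t14 'x' -> {0,1}, take 0 (2->0 ok)
  t15 'y' -> {2}, take 2 (0->2 ok)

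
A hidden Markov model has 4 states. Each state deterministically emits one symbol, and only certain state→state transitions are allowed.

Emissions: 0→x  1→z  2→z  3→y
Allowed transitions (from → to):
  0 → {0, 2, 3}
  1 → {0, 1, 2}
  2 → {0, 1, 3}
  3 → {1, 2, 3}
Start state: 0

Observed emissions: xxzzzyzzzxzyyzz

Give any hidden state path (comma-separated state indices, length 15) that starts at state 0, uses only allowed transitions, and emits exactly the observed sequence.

0,0,2,1,2,3,1,1,2,0,2,3,3,1,1

  [0] x  {0}  => 0  start
  [1] x  {0}  => 0  0->0 ok
  [2] z  {1,2}  => 2  0->2 ok
  [3] z  {1,2}  => 1  2->1 ok
  [4] z  {1,2}  => 2  1->2 ok
  [5] y  {3}  => 3  2->3 ok
  [6] z  {1,2}  => 1  3->1 ok
  [7] z  {1,2}  => 1  1->1 ok
  [8] z  {1,2}  => 2  1->2 ok
  [9] x  {0}  => 0  2->0 ok
  [10] z  {1,2}  => 2  0->2 ok
  [11] y  {3}  => 3  2->3 ok
  [12] y  {3}  => 3  3->3 ok
  [13] z  {1,2}  => 1  3->1 ok
  [14] z  {1,2}  => 1  1->1 ok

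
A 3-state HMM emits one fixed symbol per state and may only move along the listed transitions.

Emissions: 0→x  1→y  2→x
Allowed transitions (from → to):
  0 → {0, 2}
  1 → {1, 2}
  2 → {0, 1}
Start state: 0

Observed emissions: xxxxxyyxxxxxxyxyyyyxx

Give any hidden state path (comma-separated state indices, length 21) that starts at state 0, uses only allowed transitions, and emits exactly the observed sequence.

  [0] x  {0,2}  => 0  start
  [1] x  {0,2}  => 2  0->2 ok
  [2] x  {0,2}  => 0  2->0 ok
  [3] x  {0,2}  => 0  0->0 ok
  [4] x  {0,2}  => 2  0->2 ok
  [5] y  {1}  => 1  2->1 ok
  [6] y  {1}  => 1  1->1 ok
  [7] x  {0,2}  => 2  1->2 ok
  [8] x  {0,2}  => 0  2->0 ok
  [9] x  {0,2}  => 0  0->0 ok
  [10] x  {0,2}  => 0  0->0 ok
  [11] x  {0,2}  => 0  0->0 ok
  [12] x  {0,2}  => 2  0->2 ok
  [13] y  {1}  => 1  2->1 ok
  [14] x  {0,2}  => 2  1->2 ok
  [15] y  {1}  => 1  2->1 ok
  [16] y  {1}  => 1  1->1 ok
  [17] y  {1}  => 1  1->1 ok
  [18] y  {1}  => 1  1->1 ok
  [19] x  {0,2}  => 2  1->2 ok
  [20] x  {0,2}  => 0  2->0 ok

0,2,0,0,2,1,1,2,0,0,0,0,2,1,2,1,1,1,1,2,0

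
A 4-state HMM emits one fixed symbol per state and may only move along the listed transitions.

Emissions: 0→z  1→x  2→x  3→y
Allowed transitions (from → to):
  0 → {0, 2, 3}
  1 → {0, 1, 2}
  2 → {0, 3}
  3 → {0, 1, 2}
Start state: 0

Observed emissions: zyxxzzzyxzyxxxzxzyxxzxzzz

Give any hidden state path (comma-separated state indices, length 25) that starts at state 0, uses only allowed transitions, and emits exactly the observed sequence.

  0: obs=z cand={0} pick 0 [start]
  1: obs=y cand={3} pick 3 [0->3 ok]
  2: obs=x cand={1,2} pick 1 [3->1 ok]
  3: obs=x cand={1,2} pick 1 [1->1 ok]
  4: obs=z cand={0} pick 0 [1->0 ok]
  5: obs=z cand={0} pick 0 [0->0 ok]
  6: obs=z cand={0} pick 0 [0->0 ok]
  7: obs=y cand={3} pick 3 [0->3 ok]
  8: obs=x cand={1,2} pick 1 [3->1 ok]
  9: obs=z cand={0} pick 0 [1->0 ok]
  10: obs=y cand={3} pick 3 [0->3 ok]
  11: obs=x cand={1,2} pick 1 [3->1 ok]
  12: obs=x cand={1,2} pick 1 [1->1 ok]
  13: obs=x cand={1,2} pick 2 [1->2 ok]
  14: obs=z cand={0} pick 0 [2->0 ok]
  15: obs=x cand={1,2} pick 2 [0->2 ok]
  16: obs=z cand={0} pick 0 [2->0 ok]
  17: obs=y cand={3} pick 3 [0->3 ok]
  18: obs=x cand={1,2} pick 1 [3->1 ok]
  19: obs=x cand={1,2} pick 2 [1->2 ok]
  20: obs=z cand={0} pick 0 [2->0 ok]
  21: obs=x cand={1,2} pick 2 [0->2 ok]
  22: obs=z cand={0} pick 0 [2->0 ok]
  23: obs=z cand={0} pick 0 [0->0 ok]
  24: obs=z cand={0} pick 0 [0->0 ok]

0,3,1,1,0,0,0,3,1,0,3,1,1,2,0,2,0,3,1,2,0,2,0,0,0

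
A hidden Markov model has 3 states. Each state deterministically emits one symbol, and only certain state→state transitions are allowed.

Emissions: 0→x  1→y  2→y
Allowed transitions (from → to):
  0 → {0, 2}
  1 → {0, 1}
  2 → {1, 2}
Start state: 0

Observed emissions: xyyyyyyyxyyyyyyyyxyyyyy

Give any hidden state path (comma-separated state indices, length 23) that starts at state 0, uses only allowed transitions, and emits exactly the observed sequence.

0,2,2,1,1,1,1,1,0,2,2,2,2,1,1,1,1,0,2,2,2,2,2

  pos 0: x in {0}, choose 0; start
  pos 1: y in {1,2}, choose 2; 0->2 ok
  pos 2: y in {1,2}, choose 2; 2->2 ok
  pos 3: y in {1,2}, choose 1; 2->1 ok
  pos 4: y in {1,2}, choose 1; 1->1 ok
  pos 5: y in {1,2}, choose 1; 1->1 ok
  pos 6: y in {1,2}, choose 1; 1->1 ok
  pos 7: y in {1,2}, choose 1; 1->1 ok
  pos 8: x in {0}, choose 0; 1->0 ok
  pos 9: y in {1,2}, choose 2; 0->2 ok
  pos 10: y in {1,2}, choose 2; 2->2 ok
  pos 11: y in {1,2}, choose 2; 2->2 ok
  pos 12: y in {1,2}, choose 2; 2->2 ok
  pos 13: y in {1,2}, choose 1; 2->1 ok
  pos 14: y in {1,2}, choose 1; 1->1 ok
  pos 15: y in {1,2}, choose 1; 1->1 ok
  pos 16: y in {1,2}, choose 1; 1->1 ok
  pos 17: x in {0}, choose 0; 1->0 ok
  pos 18: y in {1,2}, choose 2; 0->2 ok
  pos 19: y in {1,2}, choose 2; 2->2 ok
  pos 20: y in {1,2}, choose 2; 2->2 ok
  pos 21: y in {1,2}, choose 2; 2->2 ok
  pos 22: y in {1,2}, choose 2; 2->2 ok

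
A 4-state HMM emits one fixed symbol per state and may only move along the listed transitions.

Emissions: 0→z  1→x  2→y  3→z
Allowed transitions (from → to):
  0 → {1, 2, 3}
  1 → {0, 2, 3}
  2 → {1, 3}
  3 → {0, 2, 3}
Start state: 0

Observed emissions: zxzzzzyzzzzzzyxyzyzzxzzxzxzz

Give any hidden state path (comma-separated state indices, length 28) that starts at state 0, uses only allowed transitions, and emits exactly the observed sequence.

  pos 0: z in {0,3}, choose 0; start
  pos 1: x in {1}, choose 1; 0->1 ok
  pos 2: z in {0,3}, choose 3; 1->3 ok
  pos 3: z in {0,3}, choose 3; 3->3 ok
  pos 4: z in {0,3}, choose 3; 3->3 ok
  pos 5: z in {0,3}, choose 0; 3->0 ok
  pos 6: y in {2}, choose 2; 0->2 ok
  pos 7: z in {0,3}, choose 3; 2->3 ok
  pos 8: z in {0,3}, choose 0; 3->0 ok
  pos 9: z in {0,3}, choose 3; 0->3 ok
  pos 10: z in {0,3}, choose 0; 3->0 ok
  pos 11: z in {0,3}, choose 3; 0->3 ok
  pos 12: z in {0,3}, choose 3; 3->3 ok
  pos 13: y in {2}, choose 2; 3->2 ok
  pos 14: x in {1}, choose 1; 2->1 ok
  pos 15: y in {2}, choose 2; 1->2 ok
  pos 16: z in {0,3}, choose 3; 2->3 ok
  pos 17: y in {2}, choose 2; 3->2 ok
  pos 18: z in {0,3}, choose 3; 2->3 ok
  pos 19: z in {0,3}, choose 0; 3->0 ok
  pos 20: x in {1}, choose 1; 0->1 ok
  pos 21: z in {0,3}, choose 3; 1->3 ok
  pos 22: z in {0,3}, choose 0; 3->0 ok
  pos 23: x in {1}, choose 1; 0->1 ok
  pos 24: z in {0,3}, choose 0; 1->0 ok
  pos 25: x in {1}, choose 1; 0->1 ok
  pos 26: z in {0,3}, choose 3; 1->3 ok
  pos 27: z in {0,3}, choose 0; 3->0 ok

0,1,3,3,3,0,2,3,0,3,0,3,3,2,1,2,3,2,3,0,1,3,0,1,0,1,3,0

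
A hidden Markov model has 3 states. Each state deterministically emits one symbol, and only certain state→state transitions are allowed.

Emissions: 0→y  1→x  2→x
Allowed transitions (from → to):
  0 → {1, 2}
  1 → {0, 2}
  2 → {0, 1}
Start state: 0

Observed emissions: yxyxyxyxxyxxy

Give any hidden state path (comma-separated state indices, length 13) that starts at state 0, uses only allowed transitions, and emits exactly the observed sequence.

  t0 'y' -> {0}, take 0 (start)
  t1 'x' -> {1,2}, take 1 (0->1 ok)
  t2 'y' -> {0}, take 0 (1->0 ok)
  t3 'x' -> {1,2}, take 1 (0->1 ok)
  t4 'y' -> {0}, take 0 (1->0 ok)
  t5 'x' -> {1,2}, take 1 (0->1 ok)
  t6 'y' -> {0}, take 0 (1->0 ok)
  t7 'x' -> {1,2}, take 1 (0->1 ok)
  t8 'x' -> {1,2}, take 2 (1->2 ok)
  t9 'y' -> {0}, take 0 (2->0 ok)
  t10 'x' -> {1,2}, take 2 (0->2 ok)
  t11 'x' -> {1,2}, take 1 (2->1 ok)
  t12 'y' -> {0}, take 0 (1->0 ok)

0,1,0,1,0,1,0,1,2,0,2,1,0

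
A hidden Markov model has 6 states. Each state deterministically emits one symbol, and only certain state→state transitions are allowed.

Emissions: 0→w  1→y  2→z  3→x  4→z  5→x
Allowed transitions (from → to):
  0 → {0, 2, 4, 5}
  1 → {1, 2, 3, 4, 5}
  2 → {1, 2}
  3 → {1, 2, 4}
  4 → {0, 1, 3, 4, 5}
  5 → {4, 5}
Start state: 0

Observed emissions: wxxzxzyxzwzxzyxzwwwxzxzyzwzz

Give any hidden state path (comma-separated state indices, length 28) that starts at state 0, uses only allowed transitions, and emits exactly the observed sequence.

0,5,5,4,3,2,1,5,4,0,4,3,2,1,5,4,0,0,0,5,4,3,2,1,4,0,4,4

  t0 'w' -> {0}, take 0 (start)
  t1 'x' -> {3,5}, take 5 (0->5 ok)
  t2 'x' -> {3,5}, take 5 (5->5 ok)
  t3 'z' -> {2,4}, take 4 (5->4 ok)
  t4 'x' -> {3,5}, take 3 (4->3 ok)
  t5 'z' -> {2,4}, take 2 (3->2 ok)
  t6 'y' -> {1}, take 1 (2->1 ok)
  t7 'x' -> {3,5}, take 5 (1->5 ok)
  t8 'z' -> {2,4}, take 4 (5->4 ok)
  t9 'w' -> {0}, take 0 (4->0 ok)
  t10 'z' -> {2,4}, take 4 (0->4 ok)
  t11 'x' -> {3,5}, take 3 (4->3 ok)
  t12 'z' -> {2,4}, take 2 (3->2 ok)
  t13 'y' -> {1}, take 1 (2->1 ok)
  t14 'x' -> {3,5}, take 5 (1->5 ok)
  t15 'z' -> {2,4}, take 4 (5->4 ok)
  t16 'w' -> {0}, take 0 (4->0 ok)
  t17 'w' -> {0}, take 0 (0->0 ok)
  t18 'w' -> {0}, take 0 (0->0 ok)
  t19 'x' -> {3,5}, take 5 (0->5 ok)
  t20 'z' -> {2,4}, take 4 (5->4 ok)
  t21 'x' -> {3,5}, take 3 (4->3 ok)
  t22 'z' -> {2,4}, take 2 (3->2 ok)
  t23 'y' -> {1}, take 1 (2->1 ok)
  t24 'z' -> {2,4}, take 4 (1->4 ok)
  t25 'w' -> {0}, take 0 (4->0 ok)
  t26 'z' -> {2,4}, take 4 (0->4 ok)
  t27 'z' -> {2,4}, take 4 (4->4 ok)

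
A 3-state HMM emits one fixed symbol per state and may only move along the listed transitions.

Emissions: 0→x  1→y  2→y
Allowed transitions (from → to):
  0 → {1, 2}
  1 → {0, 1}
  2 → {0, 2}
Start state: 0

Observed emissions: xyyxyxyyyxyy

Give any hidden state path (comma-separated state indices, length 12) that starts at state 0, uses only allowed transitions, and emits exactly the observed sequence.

  [0] x  {0}  => 0  start
  [1] y  {1,2}  => 1  0->1 ok
  [2] y  {1,2}  => 1  1->1 ok
  [3] x  {0}  => 0  1->0 ok
  [4] y  {1,2}  => 2  0->2 ok
  [5] x  {0}  => 0  2->0 ok
  [6] y  {1,2}  => 1  0->1 ok
  [7] y  {1,2}  => 1  1->1 ok
  [8] y  {1,2}  => 1  1->1 ok
  [9] x  {0}  => 0  1->0 ok
  [10] y  {1,2}  => 2  0->2 ok
  [11] y  {1,2}  => 2  2->2 ok

0,1,1,0,2,0,1,1,1,0,2,2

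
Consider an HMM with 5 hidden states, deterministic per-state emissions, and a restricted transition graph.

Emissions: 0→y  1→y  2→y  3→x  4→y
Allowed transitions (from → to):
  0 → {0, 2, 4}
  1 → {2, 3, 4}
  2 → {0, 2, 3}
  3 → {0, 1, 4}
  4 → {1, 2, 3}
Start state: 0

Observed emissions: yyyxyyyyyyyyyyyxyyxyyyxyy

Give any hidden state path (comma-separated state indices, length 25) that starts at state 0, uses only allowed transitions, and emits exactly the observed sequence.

  0: obs=y cand={0,1,2,4} pick 0 [start]
  1: obs=y cand={0,1,2,4} pick 2 [0->2 ok]
  2: obs=y cand={0,1,2,4} pick 2 [2->2 ok]
  3: obs=x cand={3} pick 3 [2->3 ok]
  4: obs=y cand={0,1,2,4} pick 0 [3->0 ok]
  5: obs=y cand={0,1,2,4} pick 0 [0->0 ok]
  6: obs=y cand={0,1,2,4} pick 0 [0->0 ok]
  7: obs=y cand={0,1,2,4} pick 4 [0->4 ok]
  8: obs=y cand={0,1,2,4} pick 2 [4->2 ok]
  9: obs=y cand={0,1,2,4} pick 0 [2->0 ok]
  10: obs=y cand={0,1,2,4} pick 0 [0->0 ok]
  11: obs=y cand={0,1,2,4} pick 2 [0->2 ok]
  12: obs=y cand={0,1,2,4} pick 2 [2->2 ok]
  13: obs=y cand={0,1,2,4} pick 2 [2->2 ok]
  14: obs=y cand={0,1,2,4} pick 2 [2->2 ok]
  15: obs=x cand={3} pick 3 [2->3 ok]
  16: obs=y cand={0,1,2,4} pick 1 [3->1 ok]
  17: obs=y cand={0,1,2,4} pick 4 [1->4 ok]
  18: obs=x cand={3} pick 3 [4->3 ok]
  19: obs=y cand={0,1,2,4} pick 0 [3->0 ok]
  20: obs=y cand={0,1,2,4} pick 0 [0->0 ok]
  21: obs=y cand={0,1,2,4} pick 4 [0->4 ok]
  22: obs=x cand={3} pick 3 [4->3 ok]
  23: obs=y cand={0,1,2,4} pick 1 [3->1 ok]
  24: obs=y cand={0,1,2,4} pick 4 [1->4 ok]

0,2,2,3,0,0,0,4,2,0,0,2,2,2,2,3,1,4,3,0,0,4,3,1,4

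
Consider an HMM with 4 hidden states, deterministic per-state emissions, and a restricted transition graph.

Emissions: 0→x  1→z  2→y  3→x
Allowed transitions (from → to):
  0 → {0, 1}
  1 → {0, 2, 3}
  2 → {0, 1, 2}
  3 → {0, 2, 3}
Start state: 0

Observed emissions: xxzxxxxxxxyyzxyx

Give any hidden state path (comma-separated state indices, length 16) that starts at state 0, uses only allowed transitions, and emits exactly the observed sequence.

0,0,1,3,3,3,3,3,3,3,2,2,1,3,2,0

  pos 0: x in {0,3}, choose 0; start
  pos 1: x in {0,3}, choose 0; 0->0 ok
  pos 2: z in {1}, choose 1; 0->1 ok
  pos 3: x in {0,3}, choose 3; 1->3 ok
  pos 4: x in {0,3}, choose 3; 3->3 ok
  pos 5: x in {0,3}, choose 3; 3->3 ok
  pos 6: x in {0,3}, choose 3; 3->3 ok
  pos 7: x in {0,3}, choose 3; 3->3 ok
  pos 8: x in {0,3}, choose 3; 3->3 ok
  pos 9: x in {0,3}, choose 3; 3->3 ok
  pos 10: y in {2}, choose 2; 3->2 ok
  pos 11: y in {2}, choose 2; 2->2 ok
  pos 12: z in {1}, choose 1; 2->1 ok
  pos 13: x in {0,3}, choose 3; 1->3 ok
  pos 14: y in {2}, choose 2; 3->2 ok
  pos 15: x in {0,3}, choose 0; 2->0 ok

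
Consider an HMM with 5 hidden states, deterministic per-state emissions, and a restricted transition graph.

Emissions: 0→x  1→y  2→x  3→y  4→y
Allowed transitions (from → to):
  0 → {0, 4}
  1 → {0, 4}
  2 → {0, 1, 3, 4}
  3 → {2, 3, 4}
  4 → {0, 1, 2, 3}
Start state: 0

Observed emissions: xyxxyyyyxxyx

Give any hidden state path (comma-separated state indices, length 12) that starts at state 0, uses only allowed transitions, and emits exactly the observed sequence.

0,4,0,0,4,3,4,1,0,0,4,2

  [0] x  {0,2}  => 0  start
  [1] y  {1,3,4}  => 4  0->4 ok
  [2] x  {0,2}  => 0  4->0 ok
  [3] x  {0,2}  => 0  0->0 ok
  [4] y  {1,3,4}  => 4  0->4 ok
  [5] y  {1,3,4}  => 3  4->3 ok
  [6] y  {1,3,4}  => 4  3->4 ok
  [7] y  {1,3,4}  => 1  4->1 ok
  [8] x  {0,2}  => 0  1->0 ok
  [9] x  {0,2}  => 0  0->0 ok
  [10] y  {1,3,4}  => 4  0->4 ok
  [11] x  {0,2}  => 2  4->2 ok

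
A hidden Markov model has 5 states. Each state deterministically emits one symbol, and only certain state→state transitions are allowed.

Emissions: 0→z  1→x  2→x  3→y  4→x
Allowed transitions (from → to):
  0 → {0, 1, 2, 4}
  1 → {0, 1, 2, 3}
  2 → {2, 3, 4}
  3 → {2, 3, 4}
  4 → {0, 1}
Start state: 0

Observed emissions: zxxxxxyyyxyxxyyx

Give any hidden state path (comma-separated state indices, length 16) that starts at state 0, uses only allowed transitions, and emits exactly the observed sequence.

  t0 'z' -> {0}, take 0 (start)
  t1 'x' -> {1,2,4}, take 4 (0->4 ok)
  t2 'x' -> {1,2,4}, take 1 (4->1 ok)
  t3 'x' -> {1,2,4}, take 2 (1->2 ok)
  t4 'x' -> {1,2,4}, take 4 (2->4 ok)
  t5 'x' -> {1,2,4}, take 1 (4->1 ok)
  t6 'y' -> {3}, take 3 (1->3 ok)
  t7 'y' -> {3}, take 3 (3->3 ok)
  t8 'y' -> {3}, take 3 (3->3 ok)
  t9 'x' -> {1,2,4}, take 2 (3->2 ok)
  t10 'y' -> {3}, take 3 (2->3 ok)
  t11 'x' -> {1,2,4}, take 2 (3->2 ok)
  t12 'x' -> {1,2,4}, take 2 (2->2 ok)
  t13 'y' -> {3}, take 3 (2->3 ok)
  t14 'y' -> {3}, take 3 (3->3 ok)
  t15 'x' -> {1,2,4}, take 4 (3->4 ok)

0,4,1,2,4,1,3,3,3,2,3,2,2,3,3,4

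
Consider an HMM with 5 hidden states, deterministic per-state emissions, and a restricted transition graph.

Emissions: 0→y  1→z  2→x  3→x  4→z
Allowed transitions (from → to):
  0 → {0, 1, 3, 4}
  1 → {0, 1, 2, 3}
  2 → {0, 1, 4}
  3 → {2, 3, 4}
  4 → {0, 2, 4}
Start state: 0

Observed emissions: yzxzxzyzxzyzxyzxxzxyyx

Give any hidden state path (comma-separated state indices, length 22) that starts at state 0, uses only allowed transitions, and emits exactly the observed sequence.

0,1,2,4,2,4,0,4,2,1,0,1,2,0,1,3,2,4,2,0,0,3

  pos 0: y in {0}, choose 0; start
  pos 1: z in {1,4}, choose 1; 0->1 ok
  pos 2: x in {2,3}, choose 2; 1->2 ok
  pos 3: z in {1,4}, choose 4; 2->4 ok
  pos 4: x in {2,3}, choose 2; 4->2 ok
  pos 5: z in {1,4}, choose 4; 2->4 ok
  pos 6: y in {0}, choose 0; 4->0 ok
  pos 7: z in {1,4}, choose 4; 0->4 ok
  pos 8: x in {2,3}, choose 2; 4->2 ok
  pos 9: z in {1,4}, choose 1; 2->1 ok
  pos 10: y in {0}, choose 0; 1->0 ok
  pos 11: z in {1,4}, choose 1; 0->1 ok
  pos 12: x in {2,3}, choose 2; 1->2 ok
  pos 13: y in {0}, choose 0; 2->0 ok
  pos 14: z in {1,4}, choose 1; 0->1 ok
  pos 15: x in {2,3}, choose 3; 1->3 ok
  pos 16: x in {2,3}, choose 2; 3->2 ok
  pos 17: z in {1,4}, choose 4; 2->4 ok
  pos 18: x in {2,3}, choose 2; 4->2 ok
  pos 19: y in {0}, choose 0; 2->0 ok
  pos 20: y in {0}, choose 0; 0->0 ok
  pos 21: x in {2,3}, choose 3; 0->3 ok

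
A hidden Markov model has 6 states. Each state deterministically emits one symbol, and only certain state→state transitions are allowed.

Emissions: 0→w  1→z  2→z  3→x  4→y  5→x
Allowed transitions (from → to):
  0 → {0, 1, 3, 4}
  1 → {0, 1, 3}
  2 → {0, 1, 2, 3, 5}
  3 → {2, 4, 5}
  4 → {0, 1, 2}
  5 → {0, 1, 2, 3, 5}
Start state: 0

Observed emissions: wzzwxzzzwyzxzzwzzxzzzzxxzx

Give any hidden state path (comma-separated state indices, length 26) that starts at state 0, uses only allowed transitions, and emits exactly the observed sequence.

0,1,1,0,3,2,2,1,0,4,2,5,1,1,0,1,1,3,2,2,2,2,3,5,1,3

  pos 0: w in {0}, choose 0; start
  pos 1: z in {1,2}, choose 1; 0->1 ok
  pos 2: z in {1,2}, choose 1; 1->1 ok
  pos 3: w in {0}, choose 0; 1->0 ok
  pos 4: x in {3,5}, choose 3; 0->3 ok
  pos 5: z in {1,2}, choose 2; 3->2 ok
  pos 6: z in {1,2}, choose 2; 2->2 ok
  pos 7: z in {1,2}, choose 1; 2->1 ok
  pos 8: w in {0}, choose 0; 1->0 ok
  pos 9: y in {4}, choose 4; 0->4 ok
  pos 10: z in {1,2}, choose 2; 4->2 ok
  pos 11: x in {3,5}, choose 5; 2->5 ok
  pos 12: z in {1,2}, choose 1; 5->1 ok
  pos 13: z in {1,2}, choose 1; 1->1 ok
  pos 14: w in {0}, choose 0; 1->0 ok
  pos 15: z in {1,2}, choose 1; 0->1 ok
  pos 16: z in {1,2}, choose 1; 1->1 ok
  pos 17: x in {3,5}, choose 3; 1->3 ok
  pos 18: z in {1,2}, choose 2; 3->2 ok
  pos 19: z in {1,2}, choose 2; 2->2 ok
  pos 20: z in {1,2}, choose 2; 2->2 ok
  pos 21: z in {1,2}, choose 2; 2->2 ok
  pos 22: x in {3,5}, choose 3; 2->3 ok
  pos 23: x in {3,5}, choose 5; 3->5 ok
  pos 24: z in {1,2}, choose 1; 5->1 ok
  pos 25: x in {3,5}, choose 3; 1->3 ok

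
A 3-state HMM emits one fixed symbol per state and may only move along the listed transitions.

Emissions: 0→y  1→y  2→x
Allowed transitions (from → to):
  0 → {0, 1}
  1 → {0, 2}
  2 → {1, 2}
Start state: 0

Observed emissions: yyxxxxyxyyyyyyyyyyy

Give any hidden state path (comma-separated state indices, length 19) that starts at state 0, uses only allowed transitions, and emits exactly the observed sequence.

0,1,2,2,2,2,1,2,1,0,1,0,0,0,1,0,1,0,1

  t0 'y' -> {0,1}, take 0 (start)
  t1 'y' -> {0,1}, take 1 (0->1 ok)
  t2 'x' -> {2}, take 2 (1->2 ok)
  t3 'x' -> {2}, take 2 (2->2 ok)
  t4 'x' -> {2}, take 2 (2->2 ok)
  t5 'x' -> {2}, take 2 (2->2 ok)
  t6 'y' -> {0,1}, take 1 (2->1 ok)
  t7 'x' -> {2}, take 2 (1->2 ok)
  t8 'y' -> {0,1}, take 1 (2->1 ok)
  t9 'y' -> {0,1}, take 0 (1->0 ok)
  t10 'y' -> {0,1}, take 1 (0->1 ok)
  t11 'y' -> {0,1}, take 0 (1->0 ok)
  t12 'y' -> {0,1}, take 0 (0->0 ok)
  t13 'y' -> {0,1}, take 0 (0->0 ok)
  t14 'y' -> {0,1}, take 1 (0->1 ok)
  t15 'y' -> {0,1}, take 0 (1->0 ok)
  t16 'y' -> {0,1}, take 1 (0->1 ok)
  t17 'y' -> {0,1}, take 0 (1->0 ok)
  t18 'y' -> {0,1}, take 1 (0->1 ok)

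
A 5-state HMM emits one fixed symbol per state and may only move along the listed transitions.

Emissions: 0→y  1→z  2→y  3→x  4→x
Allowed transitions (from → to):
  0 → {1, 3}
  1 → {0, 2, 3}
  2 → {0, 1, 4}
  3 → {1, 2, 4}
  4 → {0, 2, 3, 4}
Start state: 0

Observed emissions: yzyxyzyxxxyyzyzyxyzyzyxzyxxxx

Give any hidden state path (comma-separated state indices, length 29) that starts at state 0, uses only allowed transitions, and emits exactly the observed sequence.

  [0] y  {0,2}  => 0  start
  [1] z  {1}  => 1  0->1 ok
  [2] y  {0,2}  => 0  1->0 ok
  [3] x  {3,4}  => 3  0->3 ok
  [4] y  {0,2}  => 2  3->2 ok
  [5] z  {1}  => 1  2->1 ok
  [6] y  {0,2}  => 0  1->0 ok
  [7] x  {3,4}  => 3  0->3 ok
  [8] x  {3,4}  => 4  3->4 ok
  [9] x  {3,4}  => 4  4->4 ok
  [10] y  {0,2}  => 2  4->2 ok
  [11] y  {0,2}  => 0  2->0 ok
  [12] z  {1}  => 1  0->1 ok
  [13] y  {0,2}  => 2  1->2 ok
  [14] z  {1}  => 1  2->1 ok
  [15] y  {0,2}  => 0  1->0 ok
  [16] x  {3,4}  => 3  0->3 ok
  [17] y  {0,2}  => 2  3->2 ok
  [18] z  {1}  => 1  2->1 ok
  [19] y  {0,2}  => 2  1->2 ok
  [20] z  {1}  => 1  2->1 ok
  [21] y  {0,2}  => 0  1->0 ok
  [22] x  {3,4}  => 3  0->3 ok
  [23] z  {1}  => 1  3->1 ok
  [24] y  {0,2}  => 2  1->2 ok
  [25] x  {3,4}  => 4  2->4 ok
  [26] x  {3,4}  => 4  4->4 ok
  [27] x  {3,4}  => 3  4->3 ok
  [28] x  {3,4}  => 4  3->4 ok

0,1,0,3,2,1,0,3,4,4,2,0,1,2,1,0,3,2,1,2,1,0,3,1,2,4,4,3,4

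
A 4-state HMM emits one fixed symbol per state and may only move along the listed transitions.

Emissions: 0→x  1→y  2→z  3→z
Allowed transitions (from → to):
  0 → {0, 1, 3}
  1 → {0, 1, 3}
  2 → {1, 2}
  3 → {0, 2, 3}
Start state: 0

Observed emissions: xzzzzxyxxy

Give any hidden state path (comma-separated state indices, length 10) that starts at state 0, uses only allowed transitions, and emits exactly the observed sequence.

0,3,3,3,3,0,1,0,0,1

  [0] x  {0}  => 0  start
  [1] z  {2,3}  => 3  0->3 ok
  [2] z  {2,3}  => 3  3->3 ok
  [3] z  {2,3}  => 3  3->3 ok
  [4] z  {2,3}  => 3  3->3 ok
  [5] x  {0}  => 0  3->0 ok
  [6] y  {1}  => 1  0->1 ok
  [7] x  {0}  => 0  1->0 ok
  [8] x  {0}  => 0  0->0 ok
  [9] y  {1}  => 1  0->1 ok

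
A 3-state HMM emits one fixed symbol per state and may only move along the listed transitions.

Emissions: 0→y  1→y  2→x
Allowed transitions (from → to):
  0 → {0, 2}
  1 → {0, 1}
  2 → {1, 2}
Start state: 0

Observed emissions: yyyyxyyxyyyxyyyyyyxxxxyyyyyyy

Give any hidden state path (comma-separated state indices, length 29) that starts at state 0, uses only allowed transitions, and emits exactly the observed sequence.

0,0,0,0,2,1,0,2,1,1,0,2,1,1,1,1,1,0,2,2,2,2,1,1,1,1,1,1,0

  pos 0: y in {0,1}, choose 0; start
  pos 1: y in {0,1}, choose 0; 0->0 ok
  pos 2: y in {0,1}, choose 0; 0->0 ok
  pos 3: y in {0,1}, choose 0; 0->0 ok
  pos 4: x in {2}, choose 2; 0->2 ok
  pos 5: y in {0,1}, choose 1; 2->1 ok
  pos 6: y in {0,1}, choose 0; 1->0 ok
  pos 7: x in {2}, choose 2; 0->2 ok
  pos 8: y in {0,1}, choose 1; 2->1 ok
  pos 9: y in {0,1}, choose 1; 1->1 ok
  pos 10: y in {0,1}, choose 0; 1->0 ok
  pos 11: x in {2}, choose 2; 0->2 ok
  pos 12: y in {0,1}, choose 1; 2->1 ok
  pos 13: y in {0,1}, choose 1; 1->1 ok
  pos 14: y in {0,1}, choose 1; 1->1 ok
  pos 15: y in {0,1}, choose 1; 1->1 ok
  pos 16: y in {0,1}, choose 1; 1->1 ok
  pos 17: y in {0,1}, choose 0; 1->0 ok
  pos 18: x in {2}, choose 2; 0->2 ok
  pos 19: x in {2}, choose 2; 2->2 ok
  pos 20: x in {2}, choose 2; 2->2 ok
  pos 21: x in {2}, choose 2; 2->2 ok
  pos 22: y in {0,1}, choose 1; 2->1 ok
  pos 23: y in {0,1}, choose 1; 1->1 ok
  pos 24: y in {0,1}, choose 1; 1->1 ok
  pos 25: y in {0,1}, choose 1; 1->1 ok
  pos 26: y in {0,1}, choose 1; 1->1 ok
  pos 27: y in {0,1}, choose 1; 1->1 ok
  pos 28: y in {0,1}, choose 0; 1->0 ok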